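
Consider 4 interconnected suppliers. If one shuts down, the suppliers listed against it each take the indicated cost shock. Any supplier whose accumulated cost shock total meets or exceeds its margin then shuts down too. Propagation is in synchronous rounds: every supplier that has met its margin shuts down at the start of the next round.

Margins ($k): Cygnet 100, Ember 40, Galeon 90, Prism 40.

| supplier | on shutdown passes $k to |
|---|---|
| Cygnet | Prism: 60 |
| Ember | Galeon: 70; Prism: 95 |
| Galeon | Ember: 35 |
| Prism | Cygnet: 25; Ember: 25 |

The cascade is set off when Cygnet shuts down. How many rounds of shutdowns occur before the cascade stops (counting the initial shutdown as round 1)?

2

Round 1 — Cygnet shuts down (initial).
  Prism: +60 → 60 ≥ 40
Round 2 — Prism shuts down.
  Ember: +25 → 25 < 40
No further shutdowns.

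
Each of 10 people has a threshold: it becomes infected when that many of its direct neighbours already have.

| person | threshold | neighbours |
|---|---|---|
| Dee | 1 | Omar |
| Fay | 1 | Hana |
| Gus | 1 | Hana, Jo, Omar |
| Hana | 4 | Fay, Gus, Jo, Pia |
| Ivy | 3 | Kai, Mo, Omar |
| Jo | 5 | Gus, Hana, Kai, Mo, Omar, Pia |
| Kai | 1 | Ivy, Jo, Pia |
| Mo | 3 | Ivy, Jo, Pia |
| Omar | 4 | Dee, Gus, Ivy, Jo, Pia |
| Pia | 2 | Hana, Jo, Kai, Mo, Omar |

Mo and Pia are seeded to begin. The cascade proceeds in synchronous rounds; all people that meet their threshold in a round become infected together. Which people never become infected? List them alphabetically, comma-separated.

Round 1 — Mo, Pia become infected (initial).
Round 2 — checking thresholds:
  Hana: 1 of 4 neighbours < 4, not yet.
  Ivy: 1 of 3 neighbours < 3, not yet.
  Jo: 2 of 6 neighbours < 5, not yet.
  Kai: 1 of 3 neighbours ≥ 1, becomes infected.
  Omar: 1 of 5 neighbours < 4, not yet.
Round 3 — no new infections; cascade stops.

Dee, Fay, Gus, Hana, Ivy, Jo, Omar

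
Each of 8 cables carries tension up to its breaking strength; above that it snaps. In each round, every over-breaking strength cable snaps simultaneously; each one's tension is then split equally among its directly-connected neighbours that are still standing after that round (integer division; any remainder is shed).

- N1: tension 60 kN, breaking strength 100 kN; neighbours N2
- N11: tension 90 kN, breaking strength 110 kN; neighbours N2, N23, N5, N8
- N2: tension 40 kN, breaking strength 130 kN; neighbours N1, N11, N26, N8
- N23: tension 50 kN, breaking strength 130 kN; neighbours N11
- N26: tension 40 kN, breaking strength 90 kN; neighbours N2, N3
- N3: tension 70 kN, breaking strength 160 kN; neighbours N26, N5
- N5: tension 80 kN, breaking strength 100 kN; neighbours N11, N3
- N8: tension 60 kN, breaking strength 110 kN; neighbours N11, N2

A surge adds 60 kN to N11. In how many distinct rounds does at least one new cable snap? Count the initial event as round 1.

6

Round 1 — N11 at 150 > 110. N11 snaps.
  N11 sheds 150 kN to N2, N23, N5, N8: 37 each (2 lost).
    N2: 40+37 = 77 ≤ 130
    N23: 50+37 = 87 ≤ 130
    N5: 80+37 = 117 > 100
    N8: 60+37 = 97 ≤ 110
Round 2 — N5 snaps.
  N5 sheds 117 kN to N3: 117 each.
    N3: 70+117 = 187 > 160
Round 3 — N3 snaps.
  N3 sheds 187 kN to N26: 187 each.
    N26: 40+187 = 227 > 90
Round 4 — N26 snaps.
  N26 sheds 227 kN to N2: 227 each.
    N2: 77+227 = 304 > 130
Round 5 — N2 snaps.
  N2 sheds 304 kN to N1, N8: 152 each.
    N1: 60+152 = 212 > 100
    N8: 97+152 = 249 > 110
Round 6 — N1, N8 snap.
  N1 sheds 212 kN: no online neighbours, lost.
  N8 sheds 249 kN: no online neighbours, lost.
No further breaks.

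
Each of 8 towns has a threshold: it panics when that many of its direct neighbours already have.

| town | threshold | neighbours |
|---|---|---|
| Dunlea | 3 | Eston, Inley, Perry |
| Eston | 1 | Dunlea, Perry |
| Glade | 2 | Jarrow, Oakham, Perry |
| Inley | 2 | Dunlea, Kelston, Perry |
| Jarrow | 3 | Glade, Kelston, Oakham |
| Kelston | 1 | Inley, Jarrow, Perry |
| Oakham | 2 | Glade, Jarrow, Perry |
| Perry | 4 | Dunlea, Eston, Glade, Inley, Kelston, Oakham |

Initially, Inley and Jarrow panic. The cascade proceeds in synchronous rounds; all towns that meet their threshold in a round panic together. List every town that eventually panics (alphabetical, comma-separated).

Inley, Jarrow, Kelston

Round 1 — Inley, Jarrow panic (initial).
Round 2 — checking thresholds:
  Dunlea: 1 of 3 neighbours < 3, holds.
  Glade: 1 of 3 neighbours < 2, holds.
  Kelston: 2 of 3 neighbours ≥ 1, panics.
  Oakham: 1 of 3 neighbours < 2, holds.
  Perry: 1 of 6 neighbours < 4, holds.
Round 3 — no new panics; cascade stops.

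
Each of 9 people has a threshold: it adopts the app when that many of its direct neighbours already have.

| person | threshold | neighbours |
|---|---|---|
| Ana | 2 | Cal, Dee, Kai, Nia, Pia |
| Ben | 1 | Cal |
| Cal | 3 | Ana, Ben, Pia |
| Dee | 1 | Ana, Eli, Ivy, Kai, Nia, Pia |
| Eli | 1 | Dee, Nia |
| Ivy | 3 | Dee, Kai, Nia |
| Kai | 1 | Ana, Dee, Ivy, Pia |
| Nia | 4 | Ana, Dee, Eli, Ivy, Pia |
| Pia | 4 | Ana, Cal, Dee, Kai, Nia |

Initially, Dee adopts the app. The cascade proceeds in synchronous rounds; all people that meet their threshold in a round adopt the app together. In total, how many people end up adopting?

Round 1 — Dee adopts the app (initial).
Round 2 — checking thresholds:
  Ana: 1 of 5 neighbours < 2, not yet.
  Eli: 1 of 2 neighbours ≥ 1, adopts the app.
  Ivy: 1 of 3 neighbours < 3, not yet.
  Kai: 1 of 4 neighbours ≥ 1, adopts the app.
  Nia: 1 of 5 neighbours < 4, not yet.
  Pia: 1 of 5 neighbours < 4, not yet.
Round 3 — checking thresholds:
  Ana: 2 of 5 neighbours ≥ 2, adopts the app.
  Ivy: 2 of 3 neighbours < 3, not yet.
  Nia: 2 of 5 neighbours < 4, not yet.
  Pia: 2 of 5 neighbours < 4, not yet.
Round 4 — no new adoptions; cascade stops.

4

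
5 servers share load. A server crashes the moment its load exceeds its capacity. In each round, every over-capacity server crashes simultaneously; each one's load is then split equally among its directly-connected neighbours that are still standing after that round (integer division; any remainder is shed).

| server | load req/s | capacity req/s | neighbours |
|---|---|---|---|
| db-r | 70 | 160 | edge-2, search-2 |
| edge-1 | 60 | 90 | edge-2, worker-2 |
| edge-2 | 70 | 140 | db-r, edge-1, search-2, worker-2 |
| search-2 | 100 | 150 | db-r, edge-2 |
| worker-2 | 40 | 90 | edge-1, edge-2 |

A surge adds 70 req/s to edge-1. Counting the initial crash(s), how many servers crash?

Round 1 — edge-1 at 130 > 90. edge-1 crashes.
  edge-1 sheds 130 req/s to edge-2, worker-2: 65 each.
    edge-2: 70+65 = 135 ≤ 140
    worker-2: 40+65 = 105 > 90
Round 2 — worker-2 crashes.
  worker-2 sheds 105 req/s to edge-2: 105 each.
    edge-2: 135+105 = 240 > 140
Round 3 — edge-2 crashes.
  edge-2 sheds 240 req/s to db-r, search-2: 120 each.
    db-r: 70+120 = 190 > 160
    search-2: 100+120 = 220 > 150
Round 4 — db-r, search-2 crash.
  db-r sheds 190 req/s: no online neighbours, lost.
  search-2 sheds 220 req/s: no online neighbours, lost.
No further crashes.

5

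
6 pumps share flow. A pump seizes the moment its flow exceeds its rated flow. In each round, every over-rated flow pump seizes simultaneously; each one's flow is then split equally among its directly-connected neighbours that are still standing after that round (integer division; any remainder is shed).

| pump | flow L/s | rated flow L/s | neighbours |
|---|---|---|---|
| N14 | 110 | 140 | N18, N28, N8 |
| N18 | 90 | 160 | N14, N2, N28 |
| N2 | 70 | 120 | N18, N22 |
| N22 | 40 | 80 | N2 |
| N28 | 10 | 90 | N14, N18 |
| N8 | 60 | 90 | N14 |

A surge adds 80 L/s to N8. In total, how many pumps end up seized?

6

Round 1 — N8 at 140 > 90. N8 seizes.
  N8 sheds 140 L/s to N14: 140 each.
    N14: 110+140 = 250 > 140
Round 2 — N14 seizes.
  N14 sheds 250 L/s to N18, N28: 125 each.
    N18: 90+125 = 215 > 160
    N28: 10+125 = 135 > 90
Round 3 — N18, N28 seize.
  N18 sheds 215 L/s to N2: 215 each.
    N2: 70+215 = 285 > 120
  N28 sheds 135 L/s: no online neighbours, lost.
Round 4 — N2 seizes.
  N2 sheds 285 L/s to N22: 285 each.
    N22: 40+285 = 325 > 80
Round 5 — N22 seizes.
  N22 sheds 325 L/s: no online neighbours, lost.
No further seizures.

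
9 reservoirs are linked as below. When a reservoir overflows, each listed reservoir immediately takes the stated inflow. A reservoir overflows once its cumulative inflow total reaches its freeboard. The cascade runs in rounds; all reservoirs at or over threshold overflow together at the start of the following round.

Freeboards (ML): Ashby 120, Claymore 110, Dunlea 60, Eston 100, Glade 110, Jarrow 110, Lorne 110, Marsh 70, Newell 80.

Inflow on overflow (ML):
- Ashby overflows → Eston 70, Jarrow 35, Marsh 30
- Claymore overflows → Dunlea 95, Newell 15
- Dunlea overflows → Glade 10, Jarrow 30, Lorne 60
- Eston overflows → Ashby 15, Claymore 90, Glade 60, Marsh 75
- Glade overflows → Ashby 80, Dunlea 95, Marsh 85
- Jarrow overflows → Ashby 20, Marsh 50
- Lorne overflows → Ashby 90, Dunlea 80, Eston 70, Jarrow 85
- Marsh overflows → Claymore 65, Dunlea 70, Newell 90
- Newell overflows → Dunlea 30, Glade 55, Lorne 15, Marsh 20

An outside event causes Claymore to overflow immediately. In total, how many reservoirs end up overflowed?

Round 1 — Claymore overflows (initial).
  Dunlea: +95 → 95 ≥ 60
  Newell: +15 → 15 < 80
Round 2 — Dunlea overflows.
  Glade: +10 → 10 < 110
  Jarrow: +30 → 30 < 110
  Lorne: +60 → 60 < 110
No further overflows.

2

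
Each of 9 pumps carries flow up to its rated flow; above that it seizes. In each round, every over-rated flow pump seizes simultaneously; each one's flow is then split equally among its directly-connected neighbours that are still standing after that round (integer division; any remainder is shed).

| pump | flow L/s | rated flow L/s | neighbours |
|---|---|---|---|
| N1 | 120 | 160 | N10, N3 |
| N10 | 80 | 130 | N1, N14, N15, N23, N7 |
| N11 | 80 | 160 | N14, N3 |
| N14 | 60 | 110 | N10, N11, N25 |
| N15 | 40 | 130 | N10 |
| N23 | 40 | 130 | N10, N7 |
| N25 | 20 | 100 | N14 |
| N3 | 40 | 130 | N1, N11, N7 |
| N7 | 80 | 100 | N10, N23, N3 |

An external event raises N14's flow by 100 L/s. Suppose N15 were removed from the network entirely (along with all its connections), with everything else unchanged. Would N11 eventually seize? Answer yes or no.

yes

With N15 removed:
Round 1 — N14 at 160 > 110. N14 seizes.
  N14 sheds 160 L/s to N10, N11, N25: 53 each (1 lost).
    N10: 80+53 = 133 > 130
    N11: 80+53 = 133 ≤ 160
    N25: 20+53 = 73 ≤ 100
Round 2 — N10 seizes.
  N10 sheds 133 L/s to N1, N23, N7: 44 each (1 lost).
    N1: 120+44 = 164 > 160
    N23: 40+44 = 84 ≤ 130
    N7: 80+44 = 124 > 100
Round 3 — N1, N7 seize.
  N1 sheds 164 L/s to N3: 164 each.
    N3: 40+164 = 204 > 130
  N7 sheds 124 L/s to N23, N3: 62 each.
    N23: 84+62 = 146 > 130
    N3: 204+62 = 266 > 130
Round 4 — N23, N3 seize.
  N23 sheds 146 L/s: no online neighbours, lost.
  N3 sheds 266 L/s to N11: 266 each.
    N11: 133+266 = 399 > 160
Round 5 — N11 seizes.
  N11 sheds 399 L/s: no online neighbours, lost.
No further seizures.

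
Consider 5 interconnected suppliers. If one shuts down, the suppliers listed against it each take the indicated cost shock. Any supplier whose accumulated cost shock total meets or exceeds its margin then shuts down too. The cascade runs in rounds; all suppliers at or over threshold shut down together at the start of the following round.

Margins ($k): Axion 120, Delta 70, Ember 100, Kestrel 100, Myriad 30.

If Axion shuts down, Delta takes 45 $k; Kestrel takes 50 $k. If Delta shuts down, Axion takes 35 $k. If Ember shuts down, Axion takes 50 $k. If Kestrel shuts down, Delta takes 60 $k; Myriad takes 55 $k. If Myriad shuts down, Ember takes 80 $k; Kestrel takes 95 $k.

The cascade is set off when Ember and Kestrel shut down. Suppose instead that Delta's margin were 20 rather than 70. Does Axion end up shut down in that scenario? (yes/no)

With Delta's margin at 20:
Round 1 — Ember, Kestrel shut down (initial).
  Axion: +50 → 50 < 120
  Delta: +60 → 60 ≥ 20
  Myriad: +55 → 55 ≥ 30
Round 2 — Delta, Myriad shut down.
  Axion: +35 → 85 < 120
No further shutdowns.

no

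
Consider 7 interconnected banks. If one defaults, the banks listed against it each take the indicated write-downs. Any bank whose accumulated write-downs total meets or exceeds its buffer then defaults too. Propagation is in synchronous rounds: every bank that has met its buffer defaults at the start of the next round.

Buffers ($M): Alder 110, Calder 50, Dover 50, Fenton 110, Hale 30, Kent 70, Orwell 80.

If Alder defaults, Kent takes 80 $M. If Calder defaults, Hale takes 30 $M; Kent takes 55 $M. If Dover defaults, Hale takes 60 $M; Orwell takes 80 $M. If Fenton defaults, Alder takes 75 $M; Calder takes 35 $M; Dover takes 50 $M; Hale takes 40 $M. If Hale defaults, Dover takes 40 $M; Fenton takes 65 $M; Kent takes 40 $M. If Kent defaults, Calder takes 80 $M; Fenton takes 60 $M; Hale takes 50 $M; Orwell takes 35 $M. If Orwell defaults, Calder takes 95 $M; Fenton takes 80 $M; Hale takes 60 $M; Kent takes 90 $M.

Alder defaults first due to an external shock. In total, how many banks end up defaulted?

Round 1 — Alder defaults (initial).
  Kent: +80 → 80 ≥ 70
Round 2 — Kent defaults.
  Calder: +80 → 80 ≥ 50
  Fenton: +60 → 60 < 110
  Hale: +50 → 50 ≥ 30
  Orwell: +35 → 35 < 80
Round 3 — Calder, Hale default.
  Dover: +40 → 40 < 50
  Fenton: +65 → 125 ≥ 110
Round 4 — Fenton defaults.
  Dover: +50 → 90 ≥ 50
Round 5 — Dover defaults.
  Orwell: +80 → 115 ≥ 80
Round 6 — Orwell defaults.
No further defaults.

7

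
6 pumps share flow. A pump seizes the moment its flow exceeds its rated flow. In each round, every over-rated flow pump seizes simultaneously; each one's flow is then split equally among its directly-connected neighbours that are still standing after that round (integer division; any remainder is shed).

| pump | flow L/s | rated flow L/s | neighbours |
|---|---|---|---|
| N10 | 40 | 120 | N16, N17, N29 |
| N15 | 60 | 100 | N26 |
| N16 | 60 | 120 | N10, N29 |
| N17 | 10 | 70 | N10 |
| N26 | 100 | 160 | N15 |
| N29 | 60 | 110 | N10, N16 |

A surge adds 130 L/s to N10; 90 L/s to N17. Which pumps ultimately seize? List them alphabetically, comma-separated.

N10, N16, N17, N29

Round 1 — N10 at 170 > 120; N17 at 100 > 70. N10, N17 seize.
  N10 sheds 170 L/s to N16, N29: 85 each.
    N16: 60+85 = 145 > 120
    N29: 60+85 = 145 > 110
  N17 sheds 100 L/s: no online neighbours, lost.
Round 2 — N16, N29 seize.
  N16 sheds 145 L/s: no online neighbours, lost.
  N29 sheds 145 L/s: no online neighbours, lost.
No further seizures.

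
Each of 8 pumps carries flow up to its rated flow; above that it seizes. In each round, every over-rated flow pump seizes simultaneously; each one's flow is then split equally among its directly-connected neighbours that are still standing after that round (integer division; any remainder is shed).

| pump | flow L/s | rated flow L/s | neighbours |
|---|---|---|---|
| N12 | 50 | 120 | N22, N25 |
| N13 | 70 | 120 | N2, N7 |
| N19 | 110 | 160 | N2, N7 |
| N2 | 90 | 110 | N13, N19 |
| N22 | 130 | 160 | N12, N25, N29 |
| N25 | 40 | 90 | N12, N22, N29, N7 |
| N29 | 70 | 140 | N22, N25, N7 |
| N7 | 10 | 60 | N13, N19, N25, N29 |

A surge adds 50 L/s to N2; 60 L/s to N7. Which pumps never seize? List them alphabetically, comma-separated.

N12, N22, N25, N29

Round 1 — N2 at 140 > 110; N7 at 70 > 60. N2, N7 seize.
  N2 sheds 140 L/s to N13, N19: 70 each.
    N13: 70+70 = 140 > 120
    N19: 110+70 = 180 > 160
  N7 sheds 70 L/s to N13, N19, N25, N29: 17 each (2 lost).
    N13: 140+17 = 157 > 120
    N19: 180+17 = 197 > 160
    N25: 40+17 = 57 ≤ 90
    N29: 70+17 = 87 ≤ 140
Round 2 — N13, N19 seize.
  N13 sheds 157 L/s: no online neighbours, lost.
  N19 sheds 197 L/s: no online neighbours, lost.
No further seizures.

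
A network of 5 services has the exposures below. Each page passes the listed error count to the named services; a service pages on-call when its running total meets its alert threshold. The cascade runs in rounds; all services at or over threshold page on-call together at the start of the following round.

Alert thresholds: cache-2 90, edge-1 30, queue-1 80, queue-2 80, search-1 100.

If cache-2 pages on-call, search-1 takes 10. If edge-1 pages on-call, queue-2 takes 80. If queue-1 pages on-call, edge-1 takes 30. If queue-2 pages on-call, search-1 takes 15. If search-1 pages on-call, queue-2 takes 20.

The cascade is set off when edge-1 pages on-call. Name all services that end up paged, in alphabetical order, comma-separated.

Round 1 — edge-1 pages on-call (initial).
  queue-2: +80 → 80 ≥ 80
Round 2 — queue-2 pages on-call.
  search-1: +15 → 15 < 100
No further pages.

edge-1, queue-2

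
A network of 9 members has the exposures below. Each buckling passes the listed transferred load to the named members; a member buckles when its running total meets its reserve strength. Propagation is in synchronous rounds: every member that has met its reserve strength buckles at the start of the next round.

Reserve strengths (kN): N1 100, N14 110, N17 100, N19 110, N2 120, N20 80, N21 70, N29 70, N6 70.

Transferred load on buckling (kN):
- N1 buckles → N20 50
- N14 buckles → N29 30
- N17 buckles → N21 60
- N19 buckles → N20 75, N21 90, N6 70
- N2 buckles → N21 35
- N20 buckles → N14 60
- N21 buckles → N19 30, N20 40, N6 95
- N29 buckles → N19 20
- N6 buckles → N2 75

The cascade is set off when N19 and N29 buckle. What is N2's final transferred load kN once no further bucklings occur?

Round 1 — N19, N29 buckle (initial).
  N20: +75 → 75 < 80
  N21: +90 → 90 ≥ 70
  N6: +70 → 70 ≥ 70
Round 2 — N21, N6 buckle.
  N2: +75 → 75 < 120
  N20: +40 → 115 ≥ 80
Round 3 — N20 buckles.
  N14: +60 → 60 < 110
No further bucklings.

75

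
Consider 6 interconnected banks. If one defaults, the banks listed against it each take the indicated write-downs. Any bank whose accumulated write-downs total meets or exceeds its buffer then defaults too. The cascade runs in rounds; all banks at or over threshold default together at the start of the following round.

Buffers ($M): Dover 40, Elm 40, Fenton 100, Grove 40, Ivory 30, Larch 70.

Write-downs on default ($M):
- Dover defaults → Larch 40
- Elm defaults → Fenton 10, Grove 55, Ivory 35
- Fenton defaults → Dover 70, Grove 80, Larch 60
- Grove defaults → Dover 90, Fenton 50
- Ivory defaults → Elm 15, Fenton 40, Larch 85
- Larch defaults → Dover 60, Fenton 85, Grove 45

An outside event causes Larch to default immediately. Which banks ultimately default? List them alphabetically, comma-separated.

Round 1 — Larch defaults (initial).
  Dover: +60 → 60 ≥ 40
  Fenton: +85 → 85 < 100
  Grove: +45 → 45 ≥ 40
Round 2 — Dover, Grove default.
  Fenton: +50 → 135 ≥ 100
Round 3 — Fenton defaults.
No further defaults.

Dover, Fenton, Grove, Larch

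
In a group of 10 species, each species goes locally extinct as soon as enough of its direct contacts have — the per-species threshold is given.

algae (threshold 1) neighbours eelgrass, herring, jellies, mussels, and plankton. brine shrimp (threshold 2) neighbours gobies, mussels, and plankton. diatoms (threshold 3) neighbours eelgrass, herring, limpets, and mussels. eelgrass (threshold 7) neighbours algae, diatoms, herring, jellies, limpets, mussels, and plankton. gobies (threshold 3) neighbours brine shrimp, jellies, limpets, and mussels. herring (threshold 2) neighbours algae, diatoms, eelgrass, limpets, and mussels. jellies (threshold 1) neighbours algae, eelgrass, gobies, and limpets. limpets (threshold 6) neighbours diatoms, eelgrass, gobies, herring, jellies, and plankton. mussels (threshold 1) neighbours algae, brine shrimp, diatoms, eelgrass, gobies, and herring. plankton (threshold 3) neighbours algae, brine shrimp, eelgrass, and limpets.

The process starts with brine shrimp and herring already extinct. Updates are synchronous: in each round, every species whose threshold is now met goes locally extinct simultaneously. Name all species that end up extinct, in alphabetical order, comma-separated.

Round 1 — brine shrimp, herring go locally extinct (initial).
Round 2 — checking thresholds:
  algae: 1 of 5 neighbours ≥ 1, goes locally extinct.
  diatoms: 1 of 4 neighbours < 3, not yet.
  eelgrass: 1 of 7 neighbours < 7, not yet.
  gobies: 1 of 4 neighbours < 3, not yet.
  limpets: 1 of 6 neighbours < 6, not yet.
  mussels: 2 of 6 neighbours ≥ 1, goes locally extinct.
  plankton: 1 of 4 neighbours < 3, not yet.
Round 3 — checking thresholds:
  diatoms: 2 of 4 neighbours < 3, not yet.
  eelgrass: 3 of 7 neighbours < 7, not yet.
  gobies: 2 of 4 neighbours < 3, not yet.
  jellies: 1 of 4 neighbours ≥ 1, goes locally extinct.
  limpets: 1 of 6 neighbours < 6, not yet.
  plankton: 2 of 4 neighbours < 3, not yet.
Round 4 — checking thresholds:
  diatoms: 2 of 4 neighbours < 3, not yet.
  eelgrass: 4 of 7 neighbours < 7, not yet.
  gobies: 3 of 4 neighbours ≥ 3, goes locally extinct.
  limpets: 2 of 6 neighbours < 6, not yet.
  plankton: 2 of 4 neighbours < 3, not yet.
Round 5 — no new extinctions; cascade stops.

algae, brine shrimp, gobies, herring, jellies, mussels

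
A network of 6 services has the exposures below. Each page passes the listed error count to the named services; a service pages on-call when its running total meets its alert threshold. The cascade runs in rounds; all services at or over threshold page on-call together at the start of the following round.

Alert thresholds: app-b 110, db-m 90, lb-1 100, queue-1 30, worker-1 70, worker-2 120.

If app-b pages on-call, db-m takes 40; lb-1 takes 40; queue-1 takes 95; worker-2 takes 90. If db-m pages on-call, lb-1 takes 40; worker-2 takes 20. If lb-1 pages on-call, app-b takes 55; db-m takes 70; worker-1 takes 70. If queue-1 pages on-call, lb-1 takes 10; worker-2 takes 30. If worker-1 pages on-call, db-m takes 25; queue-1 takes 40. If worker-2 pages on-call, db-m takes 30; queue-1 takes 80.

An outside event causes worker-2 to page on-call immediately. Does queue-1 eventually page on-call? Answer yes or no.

yes

Round 1 — worker-2 pages on-call (initial).
  db-m: +30 → 30 < 90
  queue-1: +80 → 80 ≥ 30
Round 2 — queue-1 pages on-call.
  lb-1: +10 → 10 < 100
No further pages.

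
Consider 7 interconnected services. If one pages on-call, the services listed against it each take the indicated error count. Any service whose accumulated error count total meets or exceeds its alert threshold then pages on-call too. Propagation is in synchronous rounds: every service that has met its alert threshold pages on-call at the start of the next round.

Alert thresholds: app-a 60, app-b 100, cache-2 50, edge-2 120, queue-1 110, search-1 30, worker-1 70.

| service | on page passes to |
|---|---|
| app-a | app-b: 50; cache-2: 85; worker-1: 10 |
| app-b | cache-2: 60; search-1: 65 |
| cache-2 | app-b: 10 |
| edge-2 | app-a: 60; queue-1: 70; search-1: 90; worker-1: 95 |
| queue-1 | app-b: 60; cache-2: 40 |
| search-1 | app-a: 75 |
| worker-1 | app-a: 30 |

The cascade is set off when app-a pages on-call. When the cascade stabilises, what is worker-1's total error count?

Round 1 — app-a pages on-call (initial).
  app-b: +50 → 50 < 100
  cache-2: +85 → 85 ≥ 50
  worker-1: +10 → 10 < 70
Round 2 — cache-2 pages on-call.
  app-b: +10 → 60 < 100
No further pages.

10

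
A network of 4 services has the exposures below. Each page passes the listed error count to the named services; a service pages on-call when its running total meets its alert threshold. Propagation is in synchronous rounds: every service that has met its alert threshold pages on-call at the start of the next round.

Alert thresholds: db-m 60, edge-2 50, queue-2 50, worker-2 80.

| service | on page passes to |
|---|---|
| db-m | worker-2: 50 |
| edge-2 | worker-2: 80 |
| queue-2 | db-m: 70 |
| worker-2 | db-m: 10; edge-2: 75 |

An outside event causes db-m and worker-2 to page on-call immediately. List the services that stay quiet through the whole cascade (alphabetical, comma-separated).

Round 1 — db-m, worker-2 page on-call (initial).
  edge-2: +75 → 75 ≥ 50
Round 2 — edge-2 pages on-call.
No further pages.

queue-2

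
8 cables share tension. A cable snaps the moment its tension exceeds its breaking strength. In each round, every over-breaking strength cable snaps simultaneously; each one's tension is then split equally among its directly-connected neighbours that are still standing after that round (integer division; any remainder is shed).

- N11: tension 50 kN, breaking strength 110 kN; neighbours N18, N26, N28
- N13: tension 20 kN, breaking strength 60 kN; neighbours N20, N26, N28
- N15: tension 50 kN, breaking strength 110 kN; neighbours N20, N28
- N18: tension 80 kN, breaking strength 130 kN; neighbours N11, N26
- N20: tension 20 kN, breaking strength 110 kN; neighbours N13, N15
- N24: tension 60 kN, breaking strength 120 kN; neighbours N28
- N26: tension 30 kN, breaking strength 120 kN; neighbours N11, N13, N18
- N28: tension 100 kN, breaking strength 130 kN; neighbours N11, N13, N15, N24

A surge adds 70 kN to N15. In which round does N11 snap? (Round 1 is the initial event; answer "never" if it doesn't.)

never

Round 1 — N15 at 120 > 110. N15 snaps.
  N15 sheds 120 kN to N20, N28: 60 each.
    N20: 20+60 = 80 ≤ 110
    N28: 100+60 = 160 > 130
Round 2 — N28 snaps.
  N28 sheds 160 kN to N11, N13, N24: 53 each (1 lost).
    N11: 50+53 = 103 ≤ 110
    N13: 20+53 = 73 > 60
    N24: 60+53 = 113 ≤ 120
Round 3 — N13 snaps.
  N13 sheds 73 kN to N20, N26: 36 each (1 lost).
    N20: 80+36 = 116 > 110
    N26: 30+36 = 66 ≤ 120
Round 4 — N20 snaps.
  N20 sheds 116 kN: no online neighbours, lost.
No further breaks.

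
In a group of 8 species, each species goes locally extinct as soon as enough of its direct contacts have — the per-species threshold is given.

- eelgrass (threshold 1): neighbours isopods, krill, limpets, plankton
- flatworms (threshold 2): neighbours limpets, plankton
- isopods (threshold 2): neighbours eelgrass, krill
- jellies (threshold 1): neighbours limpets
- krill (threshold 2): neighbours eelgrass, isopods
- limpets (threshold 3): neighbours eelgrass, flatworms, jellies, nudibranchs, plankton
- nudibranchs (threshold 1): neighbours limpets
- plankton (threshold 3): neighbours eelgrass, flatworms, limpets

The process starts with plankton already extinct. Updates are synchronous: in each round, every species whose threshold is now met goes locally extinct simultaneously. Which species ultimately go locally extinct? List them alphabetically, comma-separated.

eelgrass, plankton

Round 1 — plankton goes locally extinct (initial).
Round 2 — checking thresholds:
  eelgrass: 1 of 4 neighbours ≥ 1, goes locally extinct.
  flatworms: 1 of 2 neighbours < 2, not yet.
  limpets: 1 of 5 neighbours < 3, not yet.
Round 3 — no new extinctions; cascade stops.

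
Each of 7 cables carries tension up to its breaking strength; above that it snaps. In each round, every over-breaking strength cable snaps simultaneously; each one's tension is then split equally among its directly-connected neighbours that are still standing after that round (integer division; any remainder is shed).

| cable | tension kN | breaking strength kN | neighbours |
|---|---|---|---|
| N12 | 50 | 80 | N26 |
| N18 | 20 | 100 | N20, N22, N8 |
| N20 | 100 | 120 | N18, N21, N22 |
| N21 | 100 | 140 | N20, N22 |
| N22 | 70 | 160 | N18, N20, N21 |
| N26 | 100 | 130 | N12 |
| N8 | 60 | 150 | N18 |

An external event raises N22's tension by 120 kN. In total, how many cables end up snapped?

Round 1 — N22 at 190 > 160. N22 snaps.
  N22 sheds 190 kN to N18, N20, N21: 63 each (1 lost).
    N18: 20+63 = 83 ≤ 100
    N20: 100+63 = 163 > 120
    N21: 100+63 = 163 > 140
Round 2 — N20, N21 snap.
  N20 sheds 163 kN to N18: 163 each.
    N18: 83+163 = 246 > 100
  N21 sheds 163 kN: no online neighbours, lost.
Round 3 — N18 snaps.
  N18 sheds 246 kN to N8: 246 each.
    N8: 60+246 = 306 > 150
Round 4 — N8 snaps.
  N8 sheds 306 kN: no online neighbours, lost.
No further breaks.

5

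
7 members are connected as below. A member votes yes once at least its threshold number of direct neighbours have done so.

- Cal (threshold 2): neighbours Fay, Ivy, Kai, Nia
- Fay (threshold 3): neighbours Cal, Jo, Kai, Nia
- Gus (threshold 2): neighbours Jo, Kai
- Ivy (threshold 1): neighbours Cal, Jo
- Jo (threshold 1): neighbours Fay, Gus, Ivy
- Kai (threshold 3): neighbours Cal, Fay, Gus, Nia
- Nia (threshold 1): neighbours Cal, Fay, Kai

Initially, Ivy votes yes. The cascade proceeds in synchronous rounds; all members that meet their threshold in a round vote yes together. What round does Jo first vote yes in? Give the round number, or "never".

2

Round 1 — Ivy votes yes (initial).
Round 2 — checking thresholds:
  Cal: 1 of 4 neighbours < 2, holds.
  Jo: 1 of 3 neighbours ≥ 1, votes yes.
Round 3 — no new yes votes; cascade stops.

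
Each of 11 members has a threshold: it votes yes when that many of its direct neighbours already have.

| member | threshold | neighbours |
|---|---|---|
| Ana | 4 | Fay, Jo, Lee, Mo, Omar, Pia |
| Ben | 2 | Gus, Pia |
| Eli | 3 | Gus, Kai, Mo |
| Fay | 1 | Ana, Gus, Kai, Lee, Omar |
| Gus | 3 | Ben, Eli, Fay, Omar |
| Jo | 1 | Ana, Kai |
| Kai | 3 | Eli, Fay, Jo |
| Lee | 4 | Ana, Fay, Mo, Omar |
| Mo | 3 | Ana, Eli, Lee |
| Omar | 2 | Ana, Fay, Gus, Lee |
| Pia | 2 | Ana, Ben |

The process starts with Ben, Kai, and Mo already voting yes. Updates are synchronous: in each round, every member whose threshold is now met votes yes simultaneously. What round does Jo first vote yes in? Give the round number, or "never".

2

Round 1 — Ben, Kai, Mo vote yes (initial).
Round 2 — checking thresholds:
  Ana: 1 of 6 neighbours < 4, below threshold.
  Eli: 2 of 3 neighbours < 3, below threshold.
  Fay: 1 of 5 neighbours ≥ 1, votes yes.
  Gus: 1 of 4 neighbours < 3, below threshold.
  Jo: 1 of 2 neighbours ≥ 1, votes yes.
  Lee: 1 of 4 neighbours < 4, below threshold.
  Pia: 1 of 2 neighbours < 2, below threshold.
Round 3 — no new yes votes; cascade stops.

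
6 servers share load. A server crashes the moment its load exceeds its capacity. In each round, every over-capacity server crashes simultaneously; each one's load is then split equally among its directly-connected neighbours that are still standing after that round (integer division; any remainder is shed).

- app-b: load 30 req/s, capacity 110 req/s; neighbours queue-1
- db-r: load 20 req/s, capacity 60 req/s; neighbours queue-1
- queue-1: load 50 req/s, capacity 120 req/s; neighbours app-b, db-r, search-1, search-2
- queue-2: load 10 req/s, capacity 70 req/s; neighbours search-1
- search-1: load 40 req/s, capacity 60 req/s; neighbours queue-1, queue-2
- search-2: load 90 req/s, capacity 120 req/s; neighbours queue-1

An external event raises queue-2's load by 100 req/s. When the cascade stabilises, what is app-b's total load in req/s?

96

Round 1 — queue-2 at 110 > 70. queue-2 crashes.
  queue-2 sheds 110 req/s to search-1: 110 each.
    search-1: 40+110 = 150 > 60
Round 2 — search-1 crashes.
  search-1 sheds 150 req/s to queue-1: 150 each.
    queue-1: 50+150 = 200 > 120
Round 3 — queue-1 crashes.
  queue-1 sheds 200 req/s to app-b, db-r, search-2: 66 each (2 lost).
    app-b: 30+66 = 96 ≤ 110
    db-r: 20+66 = 86 > 60
    search-2: 90+66 = 156 > 120
Round 4 — db-r, search-2 crash.
  db-r sheds 86 req/s: no online neighbours, lost.
  search-2 sheds 156 req/s: no online neighbours, lost.
No further crashes.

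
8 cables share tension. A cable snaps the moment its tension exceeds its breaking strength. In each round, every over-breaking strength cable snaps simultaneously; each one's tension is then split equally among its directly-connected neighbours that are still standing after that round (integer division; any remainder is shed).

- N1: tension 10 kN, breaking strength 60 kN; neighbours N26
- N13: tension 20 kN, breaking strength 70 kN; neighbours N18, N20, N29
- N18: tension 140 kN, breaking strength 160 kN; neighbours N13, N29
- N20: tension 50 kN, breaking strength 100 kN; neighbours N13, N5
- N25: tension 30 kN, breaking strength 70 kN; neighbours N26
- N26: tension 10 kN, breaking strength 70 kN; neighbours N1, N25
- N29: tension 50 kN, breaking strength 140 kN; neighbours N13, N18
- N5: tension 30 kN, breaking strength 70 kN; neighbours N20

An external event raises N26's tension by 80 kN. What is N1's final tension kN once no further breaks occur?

55

Round 1 — N26 at 90 > 70. N26 snaps.
  N26 sheds 90 kN to N1, N25: 45 each.
    N1: 10+45 = 55 ≤ 60
    N25: 30+45 = 75 > 70
Round 2 — N25 snaps.
  N25 sheds 75 kN: no online neighbours, lost.
No further breaks.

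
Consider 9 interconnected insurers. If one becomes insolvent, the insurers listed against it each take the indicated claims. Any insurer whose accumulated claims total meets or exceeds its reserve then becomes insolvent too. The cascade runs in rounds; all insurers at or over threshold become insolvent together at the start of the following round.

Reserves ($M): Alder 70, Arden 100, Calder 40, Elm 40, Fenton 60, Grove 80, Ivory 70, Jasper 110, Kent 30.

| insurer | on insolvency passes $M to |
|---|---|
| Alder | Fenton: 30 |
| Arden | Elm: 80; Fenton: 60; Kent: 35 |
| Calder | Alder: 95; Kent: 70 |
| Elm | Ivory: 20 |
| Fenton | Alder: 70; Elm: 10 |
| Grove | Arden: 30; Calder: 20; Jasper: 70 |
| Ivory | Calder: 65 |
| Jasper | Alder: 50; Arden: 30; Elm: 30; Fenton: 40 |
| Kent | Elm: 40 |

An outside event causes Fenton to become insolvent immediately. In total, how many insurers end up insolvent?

2

Round 1 — Fenton becomes insolvent (initial).
  Alder: +70 → 70 ≥ 70
  Elm: +10 → 10 < 40
Round 2 — Alder becomes insolvent.
No further insolvencies.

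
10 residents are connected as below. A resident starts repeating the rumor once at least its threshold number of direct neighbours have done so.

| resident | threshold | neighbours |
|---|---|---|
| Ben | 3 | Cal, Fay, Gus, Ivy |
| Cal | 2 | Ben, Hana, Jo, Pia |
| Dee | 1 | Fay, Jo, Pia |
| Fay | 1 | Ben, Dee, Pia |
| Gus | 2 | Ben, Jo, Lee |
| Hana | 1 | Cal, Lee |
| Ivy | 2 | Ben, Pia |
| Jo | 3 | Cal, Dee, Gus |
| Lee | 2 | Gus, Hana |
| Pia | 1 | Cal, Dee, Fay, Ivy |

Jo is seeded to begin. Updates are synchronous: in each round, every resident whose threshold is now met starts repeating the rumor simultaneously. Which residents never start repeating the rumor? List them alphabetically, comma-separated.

Ben, Gus, Ivy, Lee

Round 1 — Jo starts repeating the rumor (initial).
Round 2 — checking thresholds:
  Cal: 1 of 4 neighbours < 2, below threshold.
  Dee: 1 of 3 neighbours ≥ 1, starts repeating the rumor.
  Gus: 1 of 3 neighbours < 2, below threshold.
Round 3 — checking thresholds:
  Cal: 1 of 4 neighbours < 2, below threshold.
  Fay: 1 of 3 neighbours ≥ 1, starts repeating the rumor.
  Gus: 1 of 3 neighbours < 2, below threshold.
  Pia: 1 of 4 neighbours ≥ 1, starts repeating the rumor.
Round 4 — checking thresholds:
  Ben: 1 of 4 neighbours < 3, below threshold.
  Cal: 2 of 4 neighbours ≥ 2, starts repeating the rumor.
  Gus: 1 of 3 neighbours < 2, below threshold.
  Ivy: 1 of 2 neighbours < 2, below threshold.
Round 5 — checking thresholds:
  Ben: 2 of 4 neighbours < 3, below threshold.
  Gus: 1 of 3 neighbours < 2, below threshold.
  Hana: 1 of 2 neighbours ≥ 1, starts repeating the rumor.
  Ivy: 1 of 2 neighbours < 2, below threshold.
Round 6 — no new spreads; cascade stops.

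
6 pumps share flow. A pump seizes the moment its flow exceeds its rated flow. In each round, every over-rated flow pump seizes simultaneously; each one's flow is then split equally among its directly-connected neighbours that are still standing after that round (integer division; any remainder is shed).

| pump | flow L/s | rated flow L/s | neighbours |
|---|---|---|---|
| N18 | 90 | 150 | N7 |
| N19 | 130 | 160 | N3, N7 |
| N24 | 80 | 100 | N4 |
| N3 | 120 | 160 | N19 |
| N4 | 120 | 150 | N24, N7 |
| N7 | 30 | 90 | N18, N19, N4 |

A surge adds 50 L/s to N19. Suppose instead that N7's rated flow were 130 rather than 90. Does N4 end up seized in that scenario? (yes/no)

no

With N7's rated flow at 130:
Round 1 — N19 at 180 > 160. N19 seizes.
  N19 sheds 180 L/s to N3, N7: 90 each.
    N3: 120+90 = 210 > 160
    N7: 30+90 = 120 ≤ 130
Round 2 — N3 seizes.
  N3 sheds 210 L/s: no online neighbours, lost.
No further seizures.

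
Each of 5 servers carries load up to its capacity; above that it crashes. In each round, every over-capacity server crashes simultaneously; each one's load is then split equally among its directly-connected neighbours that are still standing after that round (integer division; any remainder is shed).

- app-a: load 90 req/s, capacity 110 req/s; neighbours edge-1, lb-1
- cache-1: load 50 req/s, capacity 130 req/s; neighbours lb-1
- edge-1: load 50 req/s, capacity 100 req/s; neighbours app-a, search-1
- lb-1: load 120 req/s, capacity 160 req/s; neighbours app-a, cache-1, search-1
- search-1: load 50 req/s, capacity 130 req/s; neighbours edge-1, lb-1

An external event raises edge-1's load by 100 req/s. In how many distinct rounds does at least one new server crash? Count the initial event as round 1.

4

Round 1 — edge-1 at 150 > 100. edge-1 crashes.
  edge-1 sheds 150 req/s to app-a, search-1: 75 each.
    app-a: 90+75 = 165 > 110
    search-1: 50+75 = 125 ≤ 130
Round 2 — app-a crashes.
  app-a sheds 165 req/s to lb-1: 165 each.
    lb-1: 120+165 = 285 > 160
Round 3 — lb-1 crashes.
  lb-1 sheds 285 req/s to cache-1, search-1: 142 each (1 lost).
    cache-1: 50+142 = 192 > 130
    search-1: 125+142 = 267 > 130
Round 4 — cache-1, search-1 crash.
  cache-1 sheds 192 req/s: no online neighbours, lost.
  search-1 sheds 267 req/s: no online neighbours, lost.
No further crashes.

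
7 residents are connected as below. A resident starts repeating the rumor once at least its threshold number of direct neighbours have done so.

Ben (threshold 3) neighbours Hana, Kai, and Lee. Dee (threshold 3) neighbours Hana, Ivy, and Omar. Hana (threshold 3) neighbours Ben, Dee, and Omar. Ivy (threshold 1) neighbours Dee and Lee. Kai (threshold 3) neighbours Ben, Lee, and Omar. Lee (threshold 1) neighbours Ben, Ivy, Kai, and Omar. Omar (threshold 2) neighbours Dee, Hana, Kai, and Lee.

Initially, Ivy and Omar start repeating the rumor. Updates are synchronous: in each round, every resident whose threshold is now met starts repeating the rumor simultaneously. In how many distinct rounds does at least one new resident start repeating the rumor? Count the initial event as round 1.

Round 1 — Ivy, Omar start repeating the rumor (initial).
Round 2 — checking thresholds:
  Dee: 2 of 3 neighbours < 3, below threshold.
  Hana: 1 of 3 neighbours < 3, below threshold.
  Kai: 1 of 3 neighbours < 3, below threshold.
  Lee: 2 of 4 neighbours ≥ 1, starts repeating the rumor.
Round 3 — no new spreads; cascade stops.

2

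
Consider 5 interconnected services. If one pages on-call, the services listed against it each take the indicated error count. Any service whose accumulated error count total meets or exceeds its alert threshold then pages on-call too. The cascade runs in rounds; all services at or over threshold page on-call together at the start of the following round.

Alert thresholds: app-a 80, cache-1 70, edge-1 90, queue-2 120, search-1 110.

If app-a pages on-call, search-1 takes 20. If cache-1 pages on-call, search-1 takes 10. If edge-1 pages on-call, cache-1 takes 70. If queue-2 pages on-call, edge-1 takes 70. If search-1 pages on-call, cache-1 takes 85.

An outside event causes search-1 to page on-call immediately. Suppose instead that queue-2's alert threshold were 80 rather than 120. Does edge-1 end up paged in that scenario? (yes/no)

no

With queue-2's alert threshold at 80:
Round 1 — search-1 pages on-call (initial).
  cache-1: +85 → 85 ≥ 70
Round 2 — cache-1 pages on-call.
No further pages.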